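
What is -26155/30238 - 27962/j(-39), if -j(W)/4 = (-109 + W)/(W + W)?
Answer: 8241835351/2237612 ≈ 3683.3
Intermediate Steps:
j(W) = -2*(-109 + W)/W (j(W) = -4*(-109 + W)/(W + W) = -4*(-109 + W)/(2*W) = -4*(-109 + W)*1/(2*W) = -2*(-109 + W)/W)
-26155/30238 - 27962/j(-39) = -26155/30238 - 27962/(-2 + 218/(-39)) = -26155*1/30238 - 27962/(-2 + 218*(-1/39)) = -26155/30238 - 27962/(-2 - 218/39) = -26155/30238 - 27962/(-296/39) = -26155/30238 - 27962*(-39/296) = -26155/30238 + 545259/148 = 8241835351/2237612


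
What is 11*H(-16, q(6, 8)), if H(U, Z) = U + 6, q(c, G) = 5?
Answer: -110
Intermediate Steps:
H(U, Z) = 6 + U
11*H(-16, q(6, 8)) = 11*(6 - 16) = 11*(-10) = -110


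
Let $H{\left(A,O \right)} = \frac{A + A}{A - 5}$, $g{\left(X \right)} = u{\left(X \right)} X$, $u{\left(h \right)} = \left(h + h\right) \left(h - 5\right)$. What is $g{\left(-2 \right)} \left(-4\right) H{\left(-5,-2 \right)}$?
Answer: $224$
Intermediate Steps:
$u{\left(h \right)} = 2 h \left(-5 + h\right)$
$g{\left(X \right)} = 2 X^{2} \left(-5 + X\right)$ ($g{\left(X \right)} = 2 X \left(-5 + X\right) X = 2 X^{2} \left(-5 + X\right)$)
$H{\left(A,O \right)} = \frac{2 A}{-5 + A}$
$g{\left(-2 \right)} \left(-4\right) H{\left(-5,-2 \right)} = 2 \left(-2\right)^{2} \left(-5 - 2\right) \left(-4\right) 2 \left(-5\right) \frac{1}{-5 - 5} = 2 \cdot 4 \left(-7\right) \left(-4\right) 2 \left(-5\right) \frac{1}{-10} = \left(-56\right) \left(-4\right) 2 \left(-5\right) \left(- \frac{1}{10}\right) = 224 \cdot 1 = 224$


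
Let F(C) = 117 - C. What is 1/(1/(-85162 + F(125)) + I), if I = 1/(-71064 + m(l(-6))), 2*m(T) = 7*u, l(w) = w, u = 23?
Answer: -711254670/18371 ≈ -38716.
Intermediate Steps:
m(T) = 161/2 (m(T) = (7*23)/2 = (½)*161 = 161/2)
I = -2/141967 (I = 1/(-71064 + 161/2) = 1/(-141967/2) = -2/141967 ≈ -1.4088e-5)
1/(1/(-85162 + F(125)) + I) = 1/(1/(-85162 + (117 - 1*125)) - 2/141967) = 1/(1/(-85162 + (117 - 125)) - 2/141967) = 1/(1/(-85162 - 8) - 2/141967) = 1/(1/(-85170) - 2/141967) = 1/(-1/85170 - 2/141967) = 1/(-18371/711254670) = -711254670/18371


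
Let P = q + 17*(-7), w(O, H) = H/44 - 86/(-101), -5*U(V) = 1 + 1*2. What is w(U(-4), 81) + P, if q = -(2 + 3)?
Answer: -539091/4444 ≈ -121.31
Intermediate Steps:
U(V) = -⅗ (U(V) = -(1 + 1*2)/5 = -(1 + 2)/5 = -⅕*3 = -⅗)
q = -5 (q = -1*5 = -5)
w(O, H) = 86/101 + H/44 (w(O, H) = H*(1/44) - 86*(-1/101) = H/44 + 86/101 = 86/101 + H/44)
P = -124 (P = -5 + 17*(-7) = -5 - 119 = -124)
w(U(-4), 81) + P = (86/101 + (1/44)*81) - 124 = (86/101 + 81/44) - 124 = 11965/4444 - 124 = -539091/4444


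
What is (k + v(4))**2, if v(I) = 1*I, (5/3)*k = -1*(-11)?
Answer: 2809/25 ≈ 112.36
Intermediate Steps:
k = 33/5 (k = 3*(-1*(-11))/5 = (3/5)*11 = 33/5 ≈ 6.6000)
v(I) = I
(k + v(4))**2 = (33/5 + 4)**2 = (53/5)**2 = 2809/25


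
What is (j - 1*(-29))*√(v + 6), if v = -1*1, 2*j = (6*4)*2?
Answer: 53*√5 ≈ 118.51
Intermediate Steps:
j = 24 (j = ((6*4)*2)/2 = (24*2)/2 = (½)*48 = 24)
v = -1
(j - 1*(-29))*√(v + 6) = (24 - 1*(-29))*√(-1 + 6) = (24 + 29)*√5 = 53*√5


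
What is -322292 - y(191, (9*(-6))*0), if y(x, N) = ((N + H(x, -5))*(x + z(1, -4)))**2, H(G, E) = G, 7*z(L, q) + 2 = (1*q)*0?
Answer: -65033142533/49 ≈ -1.3272e+9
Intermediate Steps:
z(L, q) = -2/7 (z(L, q) = -2/7 + ((1*q)*0)/7 = -2/7 + (q*0)/7 = -2/7 + (1/7)*0 = -2/7 + 0 = -2/7)
y(x, N) = (-2/7 + x)**2*(N + x)**2 (y(x, N) = ((N + x)*(x - 2/7))**2 = ((N + x)*(-2/7 + x))**2 = ((-2/7 + x)*(N + x))**2 = (-2/7 + x)**2*(N + x)**2)
-322292 - y(191, (9*(-6))*0) = -322292 - (-2 + 7*191)**2*((9*(-6))*0 + 191)**2/49 = -322292 - (-2 + 1337)**2*(-54*0 + 191)**2/49 = -322292 - 1335**2*(0 + 191)**2/49 = -322292 - 1782225*191**2/49 = -322292 - 1782225*36481/49 = -322292 - 1*65017350225/49 = -322292 - 65017350225/49 = -65033142533/49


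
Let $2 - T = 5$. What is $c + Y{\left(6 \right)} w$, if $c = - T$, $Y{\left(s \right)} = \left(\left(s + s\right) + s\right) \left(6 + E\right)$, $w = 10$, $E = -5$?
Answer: $183$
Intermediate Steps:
$T = -3$ ($T = 2 - 5 = -3$)
$Y{\left(s \right)} = 3 s$ ($Y{\left(s \right)} = \left(\left(s + s\right) + s\right) \left(6 - 5\right) = \left(2 s + s\right) 1 = 3 s 1 = 3 s$)
$c = 3$ ($c = \left(-1\right) \left(-3\right) = 3$)
$c + Y{\left(6 \right)} w = 3 + 3 \cdot 6 \cdot 10 = 3 + 18 \cdot 10 = 3 + 180 = 183$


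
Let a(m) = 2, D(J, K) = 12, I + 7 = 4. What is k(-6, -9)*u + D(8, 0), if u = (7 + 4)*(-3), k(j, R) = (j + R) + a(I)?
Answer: 441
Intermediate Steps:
I = -3 (I = -7 + 4 = -3)
k(j, R) = 2 + R + j (k(j, R) = (j + R) + 2 = (R + j) + 2 = 2 + R + j)
u = -33 (u = 11*(-3) = -33)
k(-6, -9)*u + D(8, 0) = (2 - 9 - 6)*(-33) + 12 = -13*(-33) + 12 = 429 + 12 = 441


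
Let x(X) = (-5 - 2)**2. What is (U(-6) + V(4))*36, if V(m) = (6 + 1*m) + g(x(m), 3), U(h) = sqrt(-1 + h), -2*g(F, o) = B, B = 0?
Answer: 360 + 36*I*sqrt(7) ≈ 360.0 + 95.247*I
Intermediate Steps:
x(X) = 49 (x(X) = (-7)**2 = 49)
g(F, o) = 0 (g(F, o) = -1/2*0 = 0)
V(m) = 6 + m (V(m) = (6 + 1*m) + 0 = (6 + m) + 0 = 6 + m)
(U(-6) + V(4))*36 = (sqrt(-1 - 6) + (6 + 4))*36 = (sqrt(-7) + 10)*36 = (I*sqrt(7) + 10)*36 = (10 + I*sqrt(7))*36 = 360 + 36*I*sqrt(7)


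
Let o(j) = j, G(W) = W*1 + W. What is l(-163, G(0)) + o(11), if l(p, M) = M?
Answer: 11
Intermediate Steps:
G(W) = 2*W (G(W) = W + W = 2*W)
l(-163, G(0)) + o(11) = 2*0 + 11 = 0 + 11 = 11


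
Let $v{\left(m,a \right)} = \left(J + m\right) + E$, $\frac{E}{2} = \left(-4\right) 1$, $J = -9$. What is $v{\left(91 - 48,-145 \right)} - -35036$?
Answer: $35062$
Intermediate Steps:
$E = -8$ ($E = 2 \left(\left(-4\right) 1\right) = 2 \left(-4\right) = -8$)
$v{\left(m,a \right)} = -17 + m$ ($v{\left(m,a \right)} = \left(-9 + m\right) - 8 = -17 + m$)
$v{\left(91 - 48,-145 \right)} - -35036 = \left(-17 + \left(91 - 48\right)\right) - -35036 = \left(-17 + \left(91 - 48\right)\right) + 35036 = \left(-17 + 43\right) + 35036 = 26 + 35036 = 35062$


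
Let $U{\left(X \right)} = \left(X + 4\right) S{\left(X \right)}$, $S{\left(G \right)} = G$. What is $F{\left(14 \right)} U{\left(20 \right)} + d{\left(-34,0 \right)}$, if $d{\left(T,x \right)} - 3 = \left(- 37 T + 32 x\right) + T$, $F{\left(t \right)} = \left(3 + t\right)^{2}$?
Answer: $139947$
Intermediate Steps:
$U{\left(X \right)} = X \left(4 + X\right)$ ($U{\left(X \right)} = \left(X + 4\right) X = \left(4 + X\right) X = X \left(4 + X\right)$)
$d{\left(T,x \right)} = 3 - 36 T + 32 x$ ($d{\left(T,x \right)} = 3 - \left(- 32 x + 36 T\right) = 3 - 36 T + 32 x$)
$F{\left(14 \right)} U{\left(20 \right)} + d{\left(-34,0 \right)} = \left(3 + 14\right)^{2} \cdot 20 \left(4 + 20\right) + \left(3 - -1224 + 32 \cdot 0\right) = 17^{2} \cdot 20 \cdot 24 + \left(3 + 1224 + 0\right) = 289 \cdot 480 + 1227 = 138720 + 1227 = 139947$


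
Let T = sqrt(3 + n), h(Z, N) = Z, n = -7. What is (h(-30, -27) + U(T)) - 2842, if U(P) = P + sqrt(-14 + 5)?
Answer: -2872 + 5*I ≈ -2872.0 + 5.0*I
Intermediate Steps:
T = 2*I (T = sqrt(3 - 7) = sqrt(-4) = 2*I ≈ 2.0*I)
U(P) = P + 3*I (U(P) = P + sqrt(-9) = P + 3*I)
(h(-30, -27) + U(T)) - 2842 = (-30 + (2*I + 3*I)) - 2842 = (-30 + 5*I) - 2842 = -2872 + 5*I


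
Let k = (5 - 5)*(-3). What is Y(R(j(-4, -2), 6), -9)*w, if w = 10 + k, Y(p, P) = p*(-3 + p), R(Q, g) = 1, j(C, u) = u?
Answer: -20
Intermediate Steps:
k = 0 (k = 0*(-3) = 0)
w = 10 (w = 10 + 0 = 10)
Y(R(j(-4, -2), 6), -9)*w = (1*(-3 + 1))*10 = (1*(-2))*10 = -2*10 = -20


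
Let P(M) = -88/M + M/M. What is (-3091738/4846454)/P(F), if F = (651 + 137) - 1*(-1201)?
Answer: -3074733441/4606554527 ≈ -0.66747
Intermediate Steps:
F = 1989 (F = 788 + 1201 = 1989)
P(M) = 1 - 88/M (P(M) = -88/M + 1 = 1 - 88/M)
(-3091738/4846454)/P(F) = (-3091738/4846454)/(((-88 + 1989)/1989)) = (-3091738*1/4846454)/(((1/1989)*1901)) = -1545869/(2423227*1901/1989) = -1545869/2423227*1989/1901 = -3074733441/4606554527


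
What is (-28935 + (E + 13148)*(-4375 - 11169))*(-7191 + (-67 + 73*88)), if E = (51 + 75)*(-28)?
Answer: 124734887310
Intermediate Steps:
E = -3528 (E = 126*(-28) = -3528)
(-28935 + (E + 13148)*(-4375 - 11169))*(-7191 + (-67 + 73*88)) = (-28935 + (-3528 + 13148)*(-4375 - 11169))*(-7191 + (-67 + 73*88)) = (-28935 + 9620*(-15544))*(-7191 + (-67 + 6424)) = (-28935 - 149533280)*(-7191 + 6357) = -149562215*(-834) = 124734887310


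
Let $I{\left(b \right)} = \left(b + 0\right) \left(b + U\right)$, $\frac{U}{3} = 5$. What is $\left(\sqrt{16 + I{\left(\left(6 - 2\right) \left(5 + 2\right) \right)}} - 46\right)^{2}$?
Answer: $3336 - 184 \sqrt{305} \approx 122.58$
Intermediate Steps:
$U = 15$ ($U = 3 \cdot 5 = 15$)
$I{\left(b \right)} = b \left(15 + b\right)$ ($I{\left(b \right)} = \left(b + 0\right) \left(b + 15\right) = b \left(15 + b\right)$)
$\left(\sqrt{16 + I{\left(\left(6 - 2\right) \left(5 + 2\right) \right)}} - 46\right)^{2} = \left(\sqrt{16 + \left(6 - 2\right) \left(5 + 2\right) \left(15 + \left(6 - 2\right) \left(5 + 2\right)\right)} - 46\right)^{2} = \left(\sqrt{16 + 4 \cdot 7 \left(15 + 4 \cdot 7\right)} - 46\right)^{2} = \left(\sqrt{16 + 28 \left(15 + 28\right)} - 46\right)^{2} = \left(\sqrt{16 + 28 \cdot 43} - 46\right)^{2} = \left(\sqrt{16 + 1204} - 46\right)^{2} = \left(\sqrt{1220} - 46\right)^{2} = \left(2 \sqrt{305} - 46\right)^{2} = \left(-46 + 2 \sqrt{305}\right)^{2}$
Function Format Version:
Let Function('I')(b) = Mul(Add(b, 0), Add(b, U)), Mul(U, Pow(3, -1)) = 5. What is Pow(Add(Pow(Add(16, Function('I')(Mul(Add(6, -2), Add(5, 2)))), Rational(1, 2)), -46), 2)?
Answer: Add(3336, Mul(-184, Pow(305, Rational(1, 2)))) ≈ 122.58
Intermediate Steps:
U = 15 (U = Mul(3, 5) = 15)
Function('I')(b) = Mul(b, Add(15, b)) (Function('I')(b) = Mul(Add(b, 0), Add(b, 15)) = Mul(b, Add(15, b)))
Pow(Add(Pow(Add(16, Function('I')(Mul(Add(6, -2), Add(5, 2)))), Rational(1, 2)), -46), 2) = Pow(Add(Pow(Add(16, Mul(Mul(Add(6, -2), Add(5, 2)), Add(15, Mul(Add(6, -2), Add(5, 2))))), Rational(1, 2)), -46), 2) = Pow(Add(Pow(Add(16, Mul(Mul(4, 7), Add(15, Mul(4, 7)))), Rational(1, 2)), -46), 2) = Pow(Add(Pow(Add(16, Mul(28, Add(15, 28))), Rational(1, 2)), -46), 2) = Pow(Add(Pow(Add(16, Mul(28, 43)), Rational(1, 2)), -46), 2) = Pow(Add(Pow(Add(16, 1204), Rational(1, 2)), -46), 2) = Pow(Add(Pow(1220, Rational(1, 2)), -46), 2) = Pow(Add(Mul(2, Pow(305, Rational(1, 2))), -46), 2) = Pow(Add(-46, Mul(2, Pow(305, Rational(1, 2)))), 2)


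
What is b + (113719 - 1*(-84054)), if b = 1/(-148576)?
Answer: 29384321247/148576 ≈ 1.9777e+5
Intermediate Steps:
b = -1/148576 ≈ -6.7306e-6
b + (113719 - 1*(-84054)) = -1/148576 + (113719 - 1*(-84054)) = -1/148576 + (113719 + 84054) = -1/148576 + 197773 = 29384321247/148576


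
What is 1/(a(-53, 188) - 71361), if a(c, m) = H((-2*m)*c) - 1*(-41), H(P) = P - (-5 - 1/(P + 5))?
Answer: -19933/1024297070 ≈ -1.9460e-5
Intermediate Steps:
H(P) = 5 + P + 1/(5 + P) (H(P) = P - (-5 - 1/(5 + P)) = P + (5 + 1/(5 + P)) = 5 + P + 1/(5 + P))
a(c, m) = 41 + (26 - 20*c*m + 4*c²*m²)/(5 - 2*c*m) (a(c, m) = (26 + ((-2*m)*c)² + 10*((-2*m)*c))/(5 + (-2*m)*c) - 1*(-41) = (26 + (-2*c*m)² + 10*(-2*c*m))/(5 - 2*c*m) + 41 = (26 + 4*c²*m² - 20*c*m)/(5 - 2*c*m) + 41 = (26 - 20*c*m + 4*c²*m²)/(5 - 2*c*m) + 41 = 41 + (26 - 20*c*m + 4*c²*m²)/(5 - 2*c*m))
1/(a(-53, 188) - 71361) = 1/((-231 - 4*(-53)²*188² + 102*(-53)*188)/(-5 + 2*(-53)*188) - 71361) = 1/((-231 - 4*2809*35344 - 1016328)/(-5 - 19928) - 71361) = 1/((-231 - 397125184 - 1016328)/(-19933) - 71361) = 1/(-1/19933*(-398141743) - 71361) = 1/(398141743/19933 - 71361) = 1/(-1024297070/19933) = -19933/1024297070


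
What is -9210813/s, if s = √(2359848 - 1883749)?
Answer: -9210813*√476099/476099 ≈ -13349.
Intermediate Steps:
s = √476099 ≈ 690.00
-9210813/s = -9210813*√476099/476099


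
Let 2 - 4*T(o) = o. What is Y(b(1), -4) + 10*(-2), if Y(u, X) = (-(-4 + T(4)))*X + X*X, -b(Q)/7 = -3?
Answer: -22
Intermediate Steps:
b(Q) = 21 (b(Q) = -7*(-3) = 21)
T(o) = ½ - o/4
Y(u, X) = X² + 9*X/2 (Y(u, X) = (-(-4 + (½ - ¼*4)))*X + X*X = (-(-4 + (½ - 1)))*X + X² = (-(-4 - ½))*X + X² = (-1*(-9/2))*X + X² = 9*X/2 + X² = X² + 9*X/2)
Y(b(1), -4) + 10*(-2) = (½)*(-4)*(9 + 2*(-4)) + 10*(-2) = (½)*(-4)*(9 - 8) - 20 = (½)*(-4)*1 - 20 = -2 - 20 = -22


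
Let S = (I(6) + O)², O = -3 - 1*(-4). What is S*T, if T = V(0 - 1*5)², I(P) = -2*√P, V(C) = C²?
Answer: 15625 - 2500*√6 ≈ 9501.3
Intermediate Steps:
O = 1 (O = -3 + 4 = 1)
T = 625 (T = ((0 - 1*5)²)² = ((0 - 5)²)² = ((-5)²)² = 25² = 625)
S = (1 - 2*√6)² (S = (-2*√6 + 1)² = (1 - 2*√6)² ≈ 15.202)
S*T = (25 - 4*√6)*625 = 15625 - 2500*√6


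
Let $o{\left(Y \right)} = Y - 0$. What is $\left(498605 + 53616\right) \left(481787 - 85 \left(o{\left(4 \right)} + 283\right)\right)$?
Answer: $252581467632$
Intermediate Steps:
$o{\left(Y \right)} = Y$ ($o{\left(Y \right)} = Y + 0 = Y$)
$\left(498605 + 53616\right) \left(481787 - 85 \left(o{\left(4 \right)} + 283\right)\right) = \left(498605 + 53616\right) \left(481787 - 85 \left(4 + 283\right)\right) = 552221 \left(481787 - 24395\right) = 552221 \cdot 457392 = 252581467632$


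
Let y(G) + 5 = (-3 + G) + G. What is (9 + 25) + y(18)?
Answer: 62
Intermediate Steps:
y(G) = -8 + 2*G (y(G) = -5 + ((-3 + G) + G) = -5 + (-3 + 2*G) = -8 + 2*G)
(9 + 25) + y(18) = (9 + 25) + (-8 + 2*18) = 34 + (-8 + 36) = 34 + 28 = 62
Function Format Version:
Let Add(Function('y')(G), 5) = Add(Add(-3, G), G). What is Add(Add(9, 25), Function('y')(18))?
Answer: 62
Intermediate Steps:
Function('y')(G) = Add(-8, Mul(2, G)) (Function('y')(G) = Add(-5, Add(Add(-3, G), G)) = Add(-5, Add(-3, Mul(2, G))) = Add(-8, Mul(2, G)))
Add(Add(9, 25), Function('y')(18)) = Add(Add(9, 25), Add(-8, Mul(2, 18))) = Add(34, Add(-8, 36)) = Add(34, 28) = 62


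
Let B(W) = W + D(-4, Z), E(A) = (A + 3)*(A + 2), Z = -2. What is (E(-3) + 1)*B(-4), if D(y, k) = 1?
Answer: -3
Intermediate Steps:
E(A) = (2 + A)*(3 + A) (E(A) = (3 + A)*(2 + A) = (2 + A)*(3 + A))
B(W) = 1 + W (B(W) = W + 1 = 1 + W)
(E(-3) + 1)*B(-4) = ((6 + (-3)² + 5*(-3)) + 1)*(1 - 4) = ((6 + 9 - 15) + 1)*(-3) = (0 + 1)*(-3) = 1*(-3) = -3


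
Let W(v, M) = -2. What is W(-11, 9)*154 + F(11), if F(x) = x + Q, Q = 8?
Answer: -289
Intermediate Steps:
F(x) = 8 + x (F(x) = x + 8 = 8 + x)
W(-11, 9)*154 + F(11) = -2*154 + (8 + 11) = -308 + 19 = -289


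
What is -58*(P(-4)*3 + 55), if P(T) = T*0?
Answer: -3190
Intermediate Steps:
P(T) = 0
-58*(P(-4)*3 + 55) = -58*(0*3 + 55) = -58*(0 + 55) = -58*55 = -3190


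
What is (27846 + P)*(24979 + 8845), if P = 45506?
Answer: 2481058048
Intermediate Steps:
(27846 + P)*(24979 + 8845) = (27846 + 45506)*(24979 + 8845) = 73352*33824 = 2481058048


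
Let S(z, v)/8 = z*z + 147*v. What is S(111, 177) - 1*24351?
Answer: 282369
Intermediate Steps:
S(z, v) = 8*z² + 1176*v (S(z, v) = 8*(z*z + 147*v) = 8*(z² + 147*v) = 8*z² + 1176*v)
S(111, 177) - 1*24351 = (8*111² + 1176*177) - 1*24351 = (8*12321 + 208152) - 24351 = (98568 + 208152) - 24351 = 306720 - 24351 = 282369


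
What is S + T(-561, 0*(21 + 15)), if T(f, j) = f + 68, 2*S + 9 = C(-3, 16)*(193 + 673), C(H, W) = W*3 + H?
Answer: 37975/2 ≈ 18988.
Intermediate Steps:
C(H, W) = H + 3*W (C(H, W) = 3*W + H = H + 3*W)
S = 38961/2 (S = -9/2 + ((-3 + 3*16)*(193 + 673))/2 = -9/2 + ((-3 + 48)*866)/2 = -9/2 + (45*866)/2 = -9/2 + (½)*38970 = -9/2 + 19485 = 38961/2 ≈ 19481.)
T(f, j) = 68 + f
S + T(-561, 0*(21 + 15)) = 38961/2 + (68 - 561) = 38961/2 - 493 = 37975/2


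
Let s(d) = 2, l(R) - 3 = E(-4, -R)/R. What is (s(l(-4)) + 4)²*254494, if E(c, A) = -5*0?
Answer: 9161784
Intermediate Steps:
E(c, A) = 0
l(R) = 3 (l(R) = 3 + 0/R = 3 + 0 = 3)
(s(l(-4)) + 4)²*254494 = (2 + 4)²*254494 = 6²*254494 = 36*254494 = 9161784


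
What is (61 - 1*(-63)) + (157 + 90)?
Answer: 371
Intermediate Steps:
(61 - 1*(-63)) + (157 + 90) = (61 + 63) + 247 = 124 + 247 = 371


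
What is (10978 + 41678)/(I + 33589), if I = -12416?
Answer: 52656/21173 ≈ 2.4869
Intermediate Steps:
(10978 + 41678)/(I + 33589) = (10978 + 41678)/(-12416 + 33589) = 52656/21173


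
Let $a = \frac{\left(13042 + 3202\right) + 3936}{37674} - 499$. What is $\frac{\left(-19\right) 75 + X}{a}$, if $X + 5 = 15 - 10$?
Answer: $\frac{26842725}{9389573} \approx 2.8588$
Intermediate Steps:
$X = 0$ ($X = -5 + \left(15 - 10\right) = -5 + 5 = 0$)
$a = - \frac{9389573}{18837}$ ($a = \left(16244 + 3936\right) \frac{1}{37674} - 499 = 20180 \cdot \frac{1}{37674} - 499 = \frac{10090}{18837} - 499 = - \frac{9389573}{18837} \approx -498.46$)
$\frac{\left(-19\right) 75 + X}{a} = \frac{\left(-19\right) 75 + 0}{- \frac{9389573}{18837}} = \left(-1425 + 0\right) \left(- \frac{18837}{9389573}\right) = \left(-1425\right) \left(- \frac{18837}{9389573}\right) = \frac{26842725}{9389573}$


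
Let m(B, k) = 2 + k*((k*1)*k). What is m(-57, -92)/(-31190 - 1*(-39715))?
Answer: -778686/8525 ≈ -91.341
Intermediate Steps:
m(B, k) = 2 + k³ (m(B, k) = 2 + k*(k*k) = 2 + k*k² = 2 + k³)
m(-57, -92)/(-31190 - 1*(-39715)) = (2 + (-92)³)/(-31190 - 1*(-39715)) = (2 - 778688)/(-31190 + 39715) = -778686/8525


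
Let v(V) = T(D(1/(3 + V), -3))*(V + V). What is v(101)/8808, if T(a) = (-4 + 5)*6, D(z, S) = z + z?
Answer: 101/734 ≈ 0.13760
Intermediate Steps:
D(z, S) = 2*z
T(a) = 6 (T(a) = 1*6 = 6)
v(V) = 12*V (v(V) = 6*(V + V) = 6*(2*V) = 12*V)
v(101)/8808 = (12*101)/8808 = 1212*(1/8808) = 101/734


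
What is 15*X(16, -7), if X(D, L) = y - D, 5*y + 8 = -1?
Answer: -267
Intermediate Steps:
y = -9/5 (y = -8/5 + (⅕)*(-1) = -8/5 - ⅕ = -9/5 ≈ -1.8000)
X(D, L) = -9/5 - D
15*X(16, -7) = 15*(-9/5 - 1*16) = 15*(-9/5 - 16) = 15*(-89/5) = -267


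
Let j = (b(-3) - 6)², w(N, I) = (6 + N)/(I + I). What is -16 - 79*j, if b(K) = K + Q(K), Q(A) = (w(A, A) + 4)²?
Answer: -13607/16 ≈ -850.44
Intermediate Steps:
w(N, I) = (6 + N)/(2*I) (w(N, I) = (6 + N)/((2*I)) = (6 + N)*(1/(2*I)) = (6 + N)/(2*I))
Q(A) = (4 + (6 + A)/(2*A))² (Q(A) = ((6 + A)/(2*A) + 4)² = (4 + (6 + A)/(2*A))²)
b(K) = K + 9*(2 + 3*K)²/(4*K²)
j = 169/16 (j = ((-3 + (9/4)*(2 + 3*(-3))²/(-3)²) - 6)² = ((-3 + (9/4)*(⅑)*(2 - 9)²) - 6)² = ((-3 + (9/4)*(⅑)*(-7)²) - 6)² = ((-3 + (9/4)*(⅑)*49) - 6)² = ((-3 + 49/4) - 6)² = (37/4 - 6)² = (13/4)² = 169/16 ≈ 10.563)
-16 - 79*j = -16 - 79*169/16 = -16 - 13351/16 = -13607/16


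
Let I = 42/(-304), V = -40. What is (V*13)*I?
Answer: 1365/19 ≈ 71.842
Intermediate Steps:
I = -21/152 (I = 42*(-1/304) = -21/152 ≈ -0.13816)
(V*13)*I = -40*13*(-21/152) = -520*(-21/152) = 1365/19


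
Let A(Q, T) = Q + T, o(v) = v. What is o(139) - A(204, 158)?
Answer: -223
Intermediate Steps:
o(139) - A(204, 158) = 139 - (204 + 158) = 139 - 1*362 = 139 - 362 = -223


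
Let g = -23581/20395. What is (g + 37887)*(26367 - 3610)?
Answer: 17583919358488/20395 ≈ 8.6217e+8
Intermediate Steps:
g = -23581/20395 (g = -23581*1/20395 = -23581/20395 ≈ -1.1562)
(g + 37887)*(26367 - 3610) = (-23581/20395 + 37887)*(26367 - 3610) = (772681784/20395)*22757 = 17583919358488/20395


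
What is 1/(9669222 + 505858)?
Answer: 1/10175080 ≈ 9.8279e-8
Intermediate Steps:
1/(9669222 + 505858) = 1/10175080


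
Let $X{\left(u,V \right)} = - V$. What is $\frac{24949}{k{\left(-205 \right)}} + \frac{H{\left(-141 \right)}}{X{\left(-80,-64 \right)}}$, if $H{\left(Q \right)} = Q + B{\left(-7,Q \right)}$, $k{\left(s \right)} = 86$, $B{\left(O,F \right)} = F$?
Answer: $\frac{393121}{1376} \approx 285.7$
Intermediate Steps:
$H{\left(Q \right)} = 2 Q$ ($H{\left(Q \right)} = Q + Q = 2 Q$)
$\frac{24949}{k{\left(-205 \right)}} + \frac{H{\left(-141 \right)}}{X{\left(-80,-64 \right)}} = \frac{24949}{86} + \frac{2 \left(-141\right)}{\left(-1\right) \left(-64\right)} = 24949 \cdot \frac{1}{86} - \frac{282}{64} = \frac{24949}{86} - \frac{141}{32} = \frac{393121}{1376}$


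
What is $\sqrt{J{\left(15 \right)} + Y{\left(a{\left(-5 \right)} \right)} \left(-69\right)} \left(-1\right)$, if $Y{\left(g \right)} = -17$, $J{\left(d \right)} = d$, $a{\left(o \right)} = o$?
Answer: $- 6 \sqrt{33} \approx -34.467$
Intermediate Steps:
$\sqrt{J{\left(15 \right)} + Y{\left(a{\left(-5 \right)} \right)} \left(-69\right)} \left(-1\right) = \sqrt{15 - -1173} \left(-1\right) = \sqrt{15 + 1173} \left(-1\right) = \sqrt{1188} \left(-1\right) = 6 \sqrt{33} \left(-1\right) = - 6 \sqrt{33}$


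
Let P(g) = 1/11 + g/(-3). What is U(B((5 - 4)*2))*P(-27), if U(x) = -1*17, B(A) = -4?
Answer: -1700/11 ≈ -154.55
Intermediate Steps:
P(g) = 1/11 - g/3 (P(g) = 1*(1/11) + g*(-⅓) = 1/11 - g/3)
U(x) = -17
U(B((5 - 4)*2))*P(-27) = -17*(1/11 - ⅓*(-27)) = -17*(1/11 + 9) = -17*100/11 = -1700/11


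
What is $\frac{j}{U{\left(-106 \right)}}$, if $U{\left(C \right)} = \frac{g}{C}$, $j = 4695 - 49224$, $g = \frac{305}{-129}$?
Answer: $- \frac{608889546}{305} \approx -1.9964 \cdot 10^{6}$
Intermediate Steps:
$g = - \frac{305}{129}$ ($g = 305 \left(- \frac{1}{129}\right) = - \frac{305}{129} \approx -2.3643$)
$j = -44529$ ($j = 4695 - 49224 = -44529$)
$U{\left(C \right)} = - \frac{305}{129 C}$
$\frac{j}{U{\left(-106 \right)}} = - \frac{44529}{\left(- \frac{305}{129}\right) \frac{1}{-106}} = - \frac{44529}{\left(- \frac{305}{129}\right) \left(- \frac{1}{106}\right)} = - \frac{44529}{\frac{305}{13674}} = \left(-44529\right) \frac{13674}{305} = - \frac{608889546}{305}$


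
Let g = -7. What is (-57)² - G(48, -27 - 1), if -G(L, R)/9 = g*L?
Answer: 225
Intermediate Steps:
G(L, R) = 63*L (G(L, R) = -(-63)*L = 63*L)
(-57)² - G(48, -27 - 1) = (-57)² - 63*48 = 3249 - 1*3024 = 3249 - 3024 = 225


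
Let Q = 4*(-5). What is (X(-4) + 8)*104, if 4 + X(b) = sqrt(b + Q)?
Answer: 416 + 208*I*sqrt(6) ≈ 416.0 + 509.49*I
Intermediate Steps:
Q = -20
X(b) = -4 + sqrt(-20 + b) (X(b) = -4 + sqrt(b - 20) = -4 + sqrt(-20 + b))
(X(-4) + 8)*104 = ((-4 + sqrt(-20 - 4)) + 8)*104 = ((-4 + sqrt(-24)) + 8)*104 = ((-4 + 2*I*sqrt(6)) + 8)*104 = (4 + 2*I*sqrt(6))*104 = 416 + 208*I*sqrt(6)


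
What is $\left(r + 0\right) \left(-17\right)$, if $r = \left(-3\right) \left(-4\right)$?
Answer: $-204$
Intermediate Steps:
$r = 12$
$\left(r + 0\right) \left(-17\right) = \left(12 + 0\right) \left(-17\right) = 12 \left(-17\right) = -204$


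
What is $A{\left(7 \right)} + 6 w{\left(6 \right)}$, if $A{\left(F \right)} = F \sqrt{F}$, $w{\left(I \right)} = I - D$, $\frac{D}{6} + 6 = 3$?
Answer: $144 + 7 \sqrt{7} \approx 162.52$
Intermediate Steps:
$D = -18$ ($D = -36 + 6 \cdot 3 = -36 + 18 = -18$)
$w{\left(I \right)} = 18 + I$ ($w{\left(I \right)} = I - -18 = I + 18 = 18 + I$)
$A{\left(F \right)} = F^{\frac{3}{2}}$
$A{\left(7 \right)} + 6 w{\left(6 \right)} = 7^{\frac{3}{2}} + 6 \left(18 + 6\right) = 7 \sqrt{7} + 6 \cdot 24 = 7 \sqrt{7} + 144 = 144 + 7 \sqrt{7}$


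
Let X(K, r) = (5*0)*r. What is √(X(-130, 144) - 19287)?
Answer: 3*I*√2143 ≈ 138.88*I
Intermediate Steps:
X(K, r) = 0 (X(K, r) = 0*r = 0)
√(X(-130, 144) - 19287) = √(0 - 19287) = √(-19287) = 3*I*√2143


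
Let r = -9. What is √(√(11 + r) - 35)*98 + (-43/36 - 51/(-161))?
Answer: -5087/5796 + 98*I*√(35 - √2) ≈ -0.87767 + 567.94*I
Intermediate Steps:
√(√(11 + r) - 35)*98 + (-43/36 - 51/(-161)) = √(√(11 - 9) - 35)*98 + (-43/36 - 51/(-161)) = √(√2 - 35)*98 + (-43*1/36 - 51*(-1/161)) = √(-35 + √2)*98 + (-43/36 + 51/161) = 98*√(-35 + √2) - 5087/5796 = -5087/5796 + 98*√(-35 + √2)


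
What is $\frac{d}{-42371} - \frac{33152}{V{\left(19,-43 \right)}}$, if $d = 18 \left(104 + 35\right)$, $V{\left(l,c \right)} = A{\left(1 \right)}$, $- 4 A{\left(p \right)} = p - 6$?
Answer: $- \frac{5618746078}{211855} \approx -26522.0$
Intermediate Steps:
$A{\left(p \right)} = \frac{3}{2} - \frac{p}{4}$ ($A{\left(p \right)} = - \frac{p - 6}{4} = - \frac{-6 + p}{4} = \frac{3}{2} - \frac{p}{4}$)
$V{\left(l,c \right)} = \frac{5}{4}$ ($V{\left(l,c \right)} = \frac{3}{2} - \frac{1}{4} = \frac{5}{4}$)
$d = 2502$ ($d = 18 \cdot 139 = 2502$)
$\frac{d}{-42371} - \frac{33152}{V{\left(19,-43 \right)}} = \frac{2502}{-42371} - \frac{33152}{\frac{5}{4}} = 2502 \left(- \frac{1}{42371}\right) - \frac{132608}{5} = - \frac{2502}{42371} - \frac{132608}{5} = - \frac{5618746078}{211855}$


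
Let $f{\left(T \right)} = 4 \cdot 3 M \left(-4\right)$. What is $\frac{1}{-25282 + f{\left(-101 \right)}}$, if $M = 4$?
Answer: $- \frac{1}{25474} \approx -3.9256 \cdot 10^{-5}$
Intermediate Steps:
$f{\left(T \right)} = -192$ ($f{\left(T \right)} = 4 \cdot 3 \cdot 4 \left(-4\right) = 12 \cdot 4 \left(-4\right) = 48 \left(-4\right) = -192$)
$\frac{1}{-25282 + f{\left(-101 \right)}} = \frac{1}{-25282 - 192} = \frac{1}{-25474} = - \frac{1}{25474}$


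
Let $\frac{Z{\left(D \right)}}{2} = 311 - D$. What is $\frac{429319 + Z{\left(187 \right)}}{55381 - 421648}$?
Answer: $- \frac{143189}{122089} \approx -1.1728$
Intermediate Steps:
$Z{\left(D \right)} = 622 - 2 D$ ($Z{\left(D \right)} = 2 \left(311 - D\right) = 622 - 2 D$)
$\frac{429319 + Z{\left(187 \right)}}{55381 - 421648} = \frac{429319 + \left(622 - 374\right)}{55381 - 421648} = \frac{429319 + \left(622 - 374\right)}{-366267} = \left(429319 + 248\right) \left(- \frac{1}{366267}\right) = 429567 \left(- \frac{1}{366267}\right) = - \frac{143189}{122089}$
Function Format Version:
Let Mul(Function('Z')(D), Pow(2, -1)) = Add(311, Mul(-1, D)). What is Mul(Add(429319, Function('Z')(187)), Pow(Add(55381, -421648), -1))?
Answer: Rational(-143189, 122089) ≈ -1.1728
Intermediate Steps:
Function('Z')(D) = Add(622, Mul(-2, D)) (Function('Z')(D) = Mul(2, Add(311, Mul(-1, D))) = Add(622, Mul(-2, D)))
Mul(Add(429319, Function('Z')(187)), Pow(Add(55381, -421648), -1)) = Mul(Add(429319, Add(622, Mul(-2, 187))), Pow(Add(55381, -421648), -1)) = Mul(Add(429319, Add(622, -374)), Pow(-366267, -1)) = Mul(Add(429319, 248), Rational(-1, 366267)) = Mul(429567, Rational(-1, 366267)) = Rational(-143189, 122089)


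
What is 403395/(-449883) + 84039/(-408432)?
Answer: -22507460453/20416290384 ≈ -1.1024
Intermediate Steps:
403395/(-449883) + 84039/(-408432) = 403395*(-1/449883) + 84039*(-1/408432) = -134465/149961 - 28013/136144 = -22507460453/20416290384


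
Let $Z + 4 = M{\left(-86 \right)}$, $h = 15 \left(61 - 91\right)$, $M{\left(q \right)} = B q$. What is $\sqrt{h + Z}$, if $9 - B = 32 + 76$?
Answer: $2 \sqrt{2015} \approx 89.777$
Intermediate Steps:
$B = -99$ ($B = 9 - \left(32 + 76\right) = 9 - 108 = -99$)
$M{\left(q \right)} = - 99 q$
$h = -450$ ($h = 15 \left(-30\right) = -450$)
$Z = 8510$ ($Z = -4 - -8514 = -4 + 8514 = 8510$)
$\sqrt{h + Z} = \sqrt{-450 + 8510} = \sqrt{8060} = 2 \sqrt{2015}$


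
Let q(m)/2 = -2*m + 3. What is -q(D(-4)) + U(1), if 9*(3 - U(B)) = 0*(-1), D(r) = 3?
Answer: 9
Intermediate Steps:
U(B) = 3 (U(B) = 3 - 0*(-1) = 3 - ⅑*0 = 3 + 0 = 3)
q(m) = 6 - 4*m (q(m) = 2*(-2*m + 3) = 2*(3 - 2*m) = 6 - 4*m)
-q(D(-4)) + U(1) = -(6 - 4*3) + 3 = -(6 - 12) + 3 = -1*(-6) + 3 = 6 + 3 = 9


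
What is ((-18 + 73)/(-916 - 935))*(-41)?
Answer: 2255/1851 ≈ 1.2183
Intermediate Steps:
((-18 + 73)/(-916 - 935))*(-41) = (55/(-1851))*(-41) = (55*(-1/1851))*(-41) = -55/1851*(-41) = 2255/1851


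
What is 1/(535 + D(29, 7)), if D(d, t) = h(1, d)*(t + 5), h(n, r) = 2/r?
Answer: 29/15539 ≈ 0.0018663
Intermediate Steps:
D(d, t) = 2*(5 + t)/d (D(d, t) = (2/d)*(t + 5) = (2/d)*(5 + t) = 2*(5 + t)/d)
1/(535 + D(29, 7)) = 1/(535 + 2*(5 + 7)/29) = 1/(535 + 2*(1/29)*12) = 1/(535 + 24/29) = 1/(15539/29) = 29/15539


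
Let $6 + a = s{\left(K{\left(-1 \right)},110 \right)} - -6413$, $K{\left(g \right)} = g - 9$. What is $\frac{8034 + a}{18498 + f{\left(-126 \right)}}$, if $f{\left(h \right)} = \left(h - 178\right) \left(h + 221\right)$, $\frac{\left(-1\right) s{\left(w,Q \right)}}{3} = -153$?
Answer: $- \frac{7450}{5191} \approx -1.4352$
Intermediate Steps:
$K{\left(g \right)} = -9 + g$
$s{\left(w,Q \right)} = 459$ ($s{\left(w,Q \right)} = \left(-3\right) \left(-153\right) = 459$)
$f{\left(h \right)} = \left(-178 + h\right) \left(221 + h\right)$
$a = 6866$ ($a = -6 + \left(459 - -6413\right) = -6 + \left(459 + 6413\right) = -6 + 6872 = 6866$)
$\frac{8034 + a}{18498 + f{\left(-126 \right)}} = \frac{8034 + 6866}{18498 + \left(-39338 + \left(-126\right)^{2} + 43 \left(-126\right)\right)} = \frac{14900}{18498 - 28880} = \frac{14900}{-10382} = 14900 \left(- \frac{1}{10382}\right) = - \frac{7450}{5191}$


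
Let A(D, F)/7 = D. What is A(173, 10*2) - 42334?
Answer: -41123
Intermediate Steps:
A(D, F) = 7*D
A(173, 10*2) - 42334 = 7*173 - 42334 = 1211 - 42334 = -41123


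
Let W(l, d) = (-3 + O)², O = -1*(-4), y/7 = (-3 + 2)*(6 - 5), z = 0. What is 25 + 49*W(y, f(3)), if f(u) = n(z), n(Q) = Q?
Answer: 74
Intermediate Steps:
f(u) = 0
y = -7 (y = 7*((-3 + 2)*(6 - 5)) = 7*(-1*1) = 7*(-1) = -7)
O = 4
W(l, d) = 1 (W(l, d) = (-3 + 4)² = 1² = 1)
25 + 49*W(y, f(3)) = 25 + 49*1 = 25 + 49 = 74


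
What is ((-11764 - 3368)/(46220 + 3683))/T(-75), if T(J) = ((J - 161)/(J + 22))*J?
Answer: 66833/73606925 ≈ 0.00090797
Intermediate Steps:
T(J) = J*(-161 + J)/(22 + J) (T(J) = ((-161 + J)/(22 + J))*J = J*(-161 + J)/(22 + J))
((-11764 - 3368)/(46220 + 3683))/T(-75) = ((-11764 - 3368)/(46220 + 3683))/((-75*(-161 - 75)/(22 - 75))) = (-15132/49903)/((-75*(-236)/(-53))) = (-15132*1/49903)/((-75*(-1/53)*(-236))) = -15132/(49903*(-17700/53)) = -15132/49903*(-53/17700) = 66833/73606925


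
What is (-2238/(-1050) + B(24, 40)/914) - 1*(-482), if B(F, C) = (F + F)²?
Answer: 38920011/79975 ≈ 486.65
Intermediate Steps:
B(F, C) = 4*F² (B(F, C) = (2*F)² = 4*F²)
(-2238/(-1050) + B(24, 40)/914) - 1*(-482) = (-2238/(-1050) + (4*24²)/914) - 1*(-482) = (-2238*(-1/1050) + (4*576)*(1/914)) + 482 = (373/175 + 2304*(1/914)) + 482 = (373/175 + 1152/457) + 482 = 372061/79975 + 482 = 38920011/79975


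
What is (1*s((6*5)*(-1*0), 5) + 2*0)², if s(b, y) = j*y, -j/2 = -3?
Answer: 900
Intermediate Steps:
j = 6 (j = -2*(-3) = 6)
s(b, y) = 6*y
(1*s((6*5)*(-1*0), 5) + 2*0)² = (1*(6*5) + 2*0)² = (1*30 + 0)² = (30 + 0)² = 30² = 900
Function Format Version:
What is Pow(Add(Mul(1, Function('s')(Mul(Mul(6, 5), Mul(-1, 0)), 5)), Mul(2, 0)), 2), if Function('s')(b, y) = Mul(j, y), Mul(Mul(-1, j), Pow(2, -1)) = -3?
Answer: 900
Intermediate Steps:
j = 6 (j = Mul(-2, -3) = 6)
Function('s')(b, y) = Mul(6, y)
Pow(Add(Mul(1, Function('s')(Mul(Mul(6, 5), Mul(-1, 0)), 5)), Mul(2, 0)), 2) = Pow(Add(Mul(1, Mul(6, 5)), Mul(2, 0)), 2) = Pow(Add(Mul(1, 30), 0), 2) = Pow(Add(30, 0), 2) = Pow(30, 2) = 900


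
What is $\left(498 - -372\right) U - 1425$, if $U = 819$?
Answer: $711105$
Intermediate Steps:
$\left(498 - -372\right) U - 1425 = \left(498 - -372\right) 819 - 1425 = \left(498 + 372\right) 819 - 1425 = 870 \cdot 819 - 1425 = 712530 - 1425 = 711105$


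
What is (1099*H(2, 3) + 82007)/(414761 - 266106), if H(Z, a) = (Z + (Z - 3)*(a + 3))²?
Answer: 99591/148655 ≈ 0.66995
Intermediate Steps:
H(Z, a) = (Z + (-3 + Z)*(3 + a))²
(1099*H(2, 3) + 82007)/(414761 - 266106) = (1099*(-9 - 3*3 + 4*2 + 2*3)² + 82007)/(414761 - 266106) = (1099*(-9 - 9 + 8 + 6)² + 82007)/148655 = (1099*(-4)² + 82007)*(1/148655) = (1099*16 + 82007)*(1/148655) = (17584 + 82007)*(1/148655) = 99591*(1/148655) = 99591/148655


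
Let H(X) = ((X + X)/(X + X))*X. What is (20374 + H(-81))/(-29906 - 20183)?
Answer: -1561/3853 ≈ -0.40514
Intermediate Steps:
H(X) = X (H(X) = ((2*X)/((2*X)))*X = ((2*X)*(1/(2*X)))*X = 1*X = X)
(20374 + H(-81))/(-29906 - 20183) = (20374 - 81)/(-29906 - 20183) = 20293/(-50089) = 20293*(-1/50089) = -1561/3853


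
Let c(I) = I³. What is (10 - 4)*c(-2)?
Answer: -48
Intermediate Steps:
(10 - 4)*c(-2) = (10 - 4)*(-2)³ = 6*(-8) = -48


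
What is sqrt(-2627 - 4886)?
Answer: I*sqrt(7513) ≈ 86.678*I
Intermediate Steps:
sqrt(-2627 - 4886) = sqrt(-7513) = I*sqrt(7513)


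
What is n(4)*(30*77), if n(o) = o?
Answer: 9240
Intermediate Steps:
n(4)*(30*77) = 4*(30*77) = 4*2310 = 9240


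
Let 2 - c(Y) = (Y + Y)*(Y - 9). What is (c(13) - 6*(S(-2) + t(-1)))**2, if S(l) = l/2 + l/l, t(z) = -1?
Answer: 9216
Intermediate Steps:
S(l) = 1 + l/2 (S(l) = l*(1/2) + 1 = l/2 + 1 = 1 + l/2)
c(Y) = 2 - 2*Y*(-9 + Y) (c(Y) = 2 - (Y + Y)*(Y - 9) = 2 - 2*Y*(-9 + Y))
(c(13) - 6*(S(-2) + t(-1)))**2 = ((2 - 2*13**2 + 18*13) - 6*((1 + (1/2)*(-2)) - 1))**2 = ((2 - 2*169 + 234) - 6*((1 - 1) - 1))**2 = ((2 - 338 + 234) - 6*(0 - 1))**2 = (-102 - 6*(-1))**2 = (-102 + 6)**2 = (-96)**2 = 9216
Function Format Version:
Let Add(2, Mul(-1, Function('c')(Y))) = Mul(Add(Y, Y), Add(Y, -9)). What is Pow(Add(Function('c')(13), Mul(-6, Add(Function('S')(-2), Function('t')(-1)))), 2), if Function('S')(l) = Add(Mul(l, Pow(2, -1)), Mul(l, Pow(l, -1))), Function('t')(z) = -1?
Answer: 9216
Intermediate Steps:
Function('S')(l) = Add(1, Mul(Rational(1, 2), l)) (Function('S')(l) = Add(Mul(l, Rational(1, 2)), 1) = Add(Mul(Rational(1, 2), l), 1) = Add(1, Mul(Rational(1, 2), l)))
Function('c')(Y) = Add(2, Mul(-2, Y, Add(-9, Y))) (Function('c')(Y) = Add(2, Mul(-1, Mul(Add(Y, Y), Add(Y, -9)))) = Add(2, Mul(-1, Mul(Mul(2, Y), Add(-9, Y)))) = Add(2, Mul(-1, Mul(2, Y, Add(-9, Y)))) = Add(2, Mul(-2, Y, Add(-9, Y))))
Pow(Add(Function('c')(13), Mul(-6, Add(Function('S')(-2), Function('t')(-1)))), 2) = Pow(Add(Add(2, Mul(-2, Pow(13, 2)), Mul(18, 13)), Mul(-6, Add(Add(1, Mul(Rational(1, 2), -2)), -1))), 2) = Pow(Add(Add(2, Mul(-2, 169), 234), Mul(-6, Add(Add(1, -1), -1))), 2) = Pow(Add(Add(2, -338, 234), Mul(-6, Add(0, -1))), 2) = Pow(Add(-102, Mul(-6, -1)), 2) = Pow(Add(-102, 6), 2) = Pow(-96, 2) = 9216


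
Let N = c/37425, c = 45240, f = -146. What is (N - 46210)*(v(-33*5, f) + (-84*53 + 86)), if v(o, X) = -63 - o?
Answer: 491600542576/2495 ≈ 1.9703e+8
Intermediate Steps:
N = 3016/2495 (N = 45240/37425 = 45240*(1/37425) = 3016/2495 ≈ 1.2088)
(N - 46210)*(v(-33*5, f) + (-84*53 + 86)) = (3016/2495 - 46210)*((-63 - (-33)*5) + (-84*53 + 86)) = -115290934*((-63 - 1*(-165)) + (-4452 + 86))/2495 = -115290934*((-63 + 165) - 4366)/2495 = -115290934*(102 - 4366)/2495 = -115290934/2495*(-4264) = 491600542576/2495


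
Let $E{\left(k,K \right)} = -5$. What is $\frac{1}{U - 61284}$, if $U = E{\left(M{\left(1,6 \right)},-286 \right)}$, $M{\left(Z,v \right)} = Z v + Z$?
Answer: $- \frac{1}{61289} \approx -1.6316 \cdot 10^{-5}$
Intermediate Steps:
$M{\left(Z,v \right)} = Z + Z v$
$U = -5$
$\frac{1}{U - 61284} = \frac{1}{-5 - 61284} = \frac{1}{-61289} = - \frac{1}{61289}$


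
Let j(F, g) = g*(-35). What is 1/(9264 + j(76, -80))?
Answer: 1/12064 ≈ 8.2891e-5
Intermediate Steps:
j(F, g) = -35*g
1/(9264 + j(76, -80)) = 1/(9264 - 35*(-80)) = 1/(9264 + 2800) = 1/12064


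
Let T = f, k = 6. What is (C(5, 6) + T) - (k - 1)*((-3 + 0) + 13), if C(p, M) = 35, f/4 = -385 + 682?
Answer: 1173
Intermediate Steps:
f = 1188 (f = 4*(-385 + 682) = 4*297 = 1188)
T = 1188
(C(5, 6) + T) - (k - 1)*((-3 + 0) + 13) = (35 + 1188) - (6 - 1)*((-3 + 0) + 13) = 1223 - 5*(-3 + 13) = 1223 - 5*10 = 1223 - 1*50 = 1223 - 50 = 1173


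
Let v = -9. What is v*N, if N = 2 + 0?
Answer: -18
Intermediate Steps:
N = 2
v*N = -9*2 = -18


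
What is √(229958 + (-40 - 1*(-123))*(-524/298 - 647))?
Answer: √3909841503/149 ≈ 419.66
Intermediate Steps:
√(229958 + (-40 - 1*(-123))*(-524/298 - 647)) = √(229958 + (-40 + 123)*(-524*1/298 - 647)) = √(229958 + 83*(-262/149 - 647)) = √(229958 + 83*(-96665/149)) = √(229958 - 8023195/149) = √(26240547/149) = √3909841503/149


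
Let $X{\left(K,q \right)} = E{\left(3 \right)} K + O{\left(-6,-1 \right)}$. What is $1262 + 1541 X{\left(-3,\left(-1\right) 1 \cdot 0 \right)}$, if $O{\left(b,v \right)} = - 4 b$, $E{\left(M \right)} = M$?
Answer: $24377$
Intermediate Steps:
$O{\left(b,v \right)} = - 4 b$
$X{\left(K,q \right)} = 24 + 3 K$ ($X{\left(K,q \right)} = 3 K - -24 = 3 K + 24 = 24 + 3 K$)
$1262 + 1541 X{\left(-3,\left(-1\right) 1 \cdot 0 \right)} = 1262 + 1541 \left(24 + 3 \left(-3\right)\right) = 1262 + 1541 \left(24 - 9\right) = 1262 + 1541 \cdot 15 = 1262 + 23115 = 24377$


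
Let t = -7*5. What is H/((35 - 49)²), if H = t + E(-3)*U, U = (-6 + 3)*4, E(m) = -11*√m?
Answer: -5/28 + 33*I*√3/49 ≈ -0.17857 + 1.1665*I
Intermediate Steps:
t = -35
U = -12 (U = -3*4 = -12)
H = -35 + 132*I*√3 (H = -35 - 11*I*√3*(-12) = -35 + 132*I*√3 ≈ -35.0 + 228.63*I)
H/((35 - 49)²) = (-35 + 132*I*√3)/((35 - 49)²) = (-35 + 132*I*√3)/((-14)²) = (-35 + 132*I*√3)/196 = (-35 + 132*I*√3)*(1/196) = -5/28 + 33*I*√3/49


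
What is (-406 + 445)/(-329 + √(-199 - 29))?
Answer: -12831/108469 - 78*I*√57/108469 ≈ -0.11829 - 0.0054291*I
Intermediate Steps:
(-406 + 445)/(-329 + √(-199 - 29)) = 39/(-329 + √(-228)) = 39/(-329 + 2*I*√57)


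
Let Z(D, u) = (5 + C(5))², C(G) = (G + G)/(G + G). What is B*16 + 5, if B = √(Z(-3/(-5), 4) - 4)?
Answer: 5 + 64*√2 ≈ 95.510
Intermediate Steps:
C(G) = 1 (C(G) = (2*G)/((2*G)) = (2*G)*(1/(2*G)) = 1)
Z(D, u) = 36 (Z(D, u) = (5 + 1)² = 6² = 36)
B = 4*√2 (B = √(36 - 4) = √32 = 4*√2 ≈ 5.6569)
B*16 + 5 = (4*√2)*16 + 5 = 64*√2 + 5 = 5 + 64*√2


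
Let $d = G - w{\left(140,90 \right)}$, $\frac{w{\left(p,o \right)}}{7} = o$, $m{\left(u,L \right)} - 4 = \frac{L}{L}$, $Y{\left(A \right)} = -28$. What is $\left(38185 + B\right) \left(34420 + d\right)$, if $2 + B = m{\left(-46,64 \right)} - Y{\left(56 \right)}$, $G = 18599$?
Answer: $2002098024$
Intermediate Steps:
$m{\left(u,L \right)} = 5$ ($m{\left(u,L \right)} = 4 + \frac{L}{L} = 4 + 1 = 5$)
$w{\left(p,o \right)} = 7 o$
$B = 31$ ($B = -2 + \left(5 - -28\right) = -2 + \left(5 + 28\right) = -2 + 33 = 31$)
$d = 17969$ ($d = 18599 - 7 \cdot 90 = 18599 - 630 = 17969$)
$\left(38185 + B\right) \left(34420 + d\right) = \left(38185 + 31\right) \left(34420 + 17969\right) = 38216 \cdot 52389 = 2002098024$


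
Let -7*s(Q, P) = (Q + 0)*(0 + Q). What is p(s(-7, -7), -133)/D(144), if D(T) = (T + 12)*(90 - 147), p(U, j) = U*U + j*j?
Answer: -8869/4446 ≈ -1.9948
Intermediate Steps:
s(Q, P) = -Q²/7 (s(Q, P) = -(Q + 0)*(0 + Q)/7 = -Q*Q/7 = -Q²/7)
p(U, j) = U² + j²
D(T) = -684 - 57*T (D(T) = (12 + T)*(-57) = -684 - 57*T)
p(s(-7, -7), -133)/D(144) = ((-⅐*(-7)²)² + (-133)²)/(-684 - 57*144) = ((-⅐*49)² + 17689)/(-684 - 8208) = ((-7)² + 17689)/(-8892) = (49 + 17689)*(-1/8892) = 17738*(-1/8892) = -8869/4446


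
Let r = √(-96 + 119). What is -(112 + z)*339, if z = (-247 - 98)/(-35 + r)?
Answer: -49730961/1202 - 116955*√23/1202 ≈ -41840.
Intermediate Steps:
r = √23 ≈ 4.7958
z = -345/(-35 + √23) (z = (-247 - 98)/(-35 + √23) = -345/(-35 + √23) ≈ 11.422)
-(112 + z)*339 = -(112 + (12075/1202 + 345*√23/1202))*339 = -(146699/1202 + 345*√23/1202)*339 = -(49730961/1202 + 116955*√23/1202) = -49730961/1202 - 116955*√23/1202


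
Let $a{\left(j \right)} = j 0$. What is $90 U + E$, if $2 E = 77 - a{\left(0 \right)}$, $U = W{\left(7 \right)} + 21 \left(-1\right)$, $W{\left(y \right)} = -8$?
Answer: $- \frac{5143}{2} \approx -2571.5$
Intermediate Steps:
$a{\left(j \right)} = 0$
$U = -29$ ($U = -8 + 21 \left(-1\right) = -8 - 21 = -29$)
$E = \frac{77}{2}$ ($E = \frac{77 - 0}{2} = \frac{77 + 0}{2} = \frac{1}{2} \cdot 77 = \frac{77}{2} \approx 38.5$)
$90 U + E = 90 \left(-29\right) + \frac{77}{2} = -2610 + \frac{77}{2} = - \frac{5143}{2}$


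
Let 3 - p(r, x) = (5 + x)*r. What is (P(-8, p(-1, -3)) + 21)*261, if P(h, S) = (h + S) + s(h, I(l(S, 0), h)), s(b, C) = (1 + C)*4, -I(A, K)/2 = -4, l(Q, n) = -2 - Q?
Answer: 14094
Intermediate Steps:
I(A, K) = 8 (I(A, K) = -2*(-4) = 8)
s(b, C) = 4 + 4*C
p(r, x) = 3 - r*(5 + x) (p(r, x) = 3 - (5 + x)*r = 3 - r*(5 + x))
P(h, S) = 36 + S + h (P(h, S) = (h + S) + (4 + 4*8) = (S + h) + (4 + 32) = (S + h) + 36 = 36 + S + h)
(P(-8, p(-1, -3)) + 21)*261 = ((36 + (3 - 5*(-1) - 1*(-1)*(-3)) - 8) + 21)*261 = ((36 + (3 + 5 - 3) - 8) + 21)*261 = ((36 + 5 - 8) + 21)*261 = (33 + 21)*261 = 54*261 = 14094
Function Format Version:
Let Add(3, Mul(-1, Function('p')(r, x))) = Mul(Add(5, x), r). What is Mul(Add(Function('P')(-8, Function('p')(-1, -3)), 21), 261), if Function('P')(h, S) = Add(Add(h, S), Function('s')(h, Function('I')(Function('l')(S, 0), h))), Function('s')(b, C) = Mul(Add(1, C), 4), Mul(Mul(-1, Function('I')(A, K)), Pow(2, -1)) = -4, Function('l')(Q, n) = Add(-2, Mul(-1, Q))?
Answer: 14094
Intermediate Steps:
Function('I')(A, K) = 8 (Function('I')(A, K) = Mul(-2, -4) = 8)
Function('s')(b, C) = Add(4, Mul(4, C))
Function('p')(r, x) = Add(3, Mul(-1, r, Add(5, x))) (Function('p')(r, x) = Add(3, Mul(-1, Mul(Add(5, x), r))) = Add(3, Mul(-1, Mul(r, Add(5, x)))) = Add(3, Mul(-1, r, Add(5, x))))
Function('P')(h, S) = Add(36, S, h) (Function('P')(h, S) = Add(Add(h, S), Add(4, Mul(4, 8))) = Add(Add(S, h), Add(4, 32)) = Add(Add(S, h), 36) = Add(36, S, h))
Mul(Add(Function('P')(-8, Function('p')(-1, -3)), 21), 261) = Mul(Add(Add(36, Add(3, Mul(-5, -1), Mul(-1, -1, -3)), -8), 21), 261) = Mul(Add(Add(36, Add(3, 5, -3), -8), 21), 261) = Mul(Add(Add(36, 5, -8), 21), 261) = Mul(Add(33, 21), 261) = Mul(54, 261) = 14094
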